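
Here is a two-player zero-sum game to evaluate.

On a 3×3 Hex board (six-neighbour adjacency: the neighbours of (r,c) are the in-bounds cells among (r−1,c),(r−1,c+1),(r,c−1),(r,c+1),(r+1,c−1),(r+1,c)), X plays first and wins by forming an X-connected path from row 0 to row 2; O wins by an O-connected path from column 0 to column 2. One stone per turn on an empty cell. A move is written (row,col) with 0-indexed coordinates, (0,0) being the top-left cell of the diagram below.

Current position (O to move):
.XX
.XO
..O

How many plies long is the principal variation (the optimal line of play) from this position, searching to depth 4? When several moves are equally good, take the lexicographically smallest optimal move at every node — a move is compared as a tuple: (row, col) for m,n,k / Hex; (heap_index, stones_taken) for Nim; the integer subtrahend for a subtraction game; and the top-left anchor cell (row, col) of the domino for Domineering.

p1 O@[.XX/.XO/..O]: (0,0)[OXX/.XO/..O]-1* (1,0)[.XX/OXO/..O]-1 (2,0)[.XX/.XO/O.O]-1 (2,1)[.XX/.XO/.OO]-1
p2 X@[OXX/.XO/..O]: (1,0)[OXX/XXO/..O]+1* (2,0)[OXX/.XO/X.O]+1 (2,1)[OXX/.XO/.XO]+1
p3 O@[OXX/XXO/..O]: (2,0)[OXX/XXO/O.O]-1* (2,1)[OXX/XXO/.OO]-1
p4 X@[OXX/XXO/O.O]: (2,1)[OXX/XXO/OXO]+1*
p5 O@[OXX/XXO/OXO] terminal -1; root [.XX/.XO/..O] d4

PV length from [.XX/.XO/..O]: 4 plies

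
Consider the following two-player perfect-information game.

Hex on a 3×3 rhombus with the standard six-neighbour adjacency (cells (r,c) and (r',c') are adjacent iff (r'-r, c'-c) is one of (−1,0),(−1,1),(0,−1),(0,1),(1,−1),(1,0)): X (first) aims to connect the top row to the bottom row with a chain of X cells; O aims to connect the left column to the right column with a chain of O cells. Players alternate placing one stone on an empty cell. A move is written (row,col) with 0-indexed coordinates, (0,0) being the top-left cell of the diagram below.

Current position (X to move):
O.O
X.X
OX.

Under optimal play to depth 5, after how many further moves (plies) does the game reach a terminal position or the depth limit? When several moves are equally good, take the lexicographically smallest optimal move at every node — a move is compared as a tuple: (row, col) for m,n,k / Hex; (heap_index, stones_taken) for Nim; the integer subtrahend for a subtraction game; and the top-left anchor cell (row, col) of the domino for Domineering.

p1 X@[O.O/X.X/OX.]: (0,1)[OXO/X.X/OX.]-1* (1,1)[O.O/XXX/OX.]-1 (2,2)[O.O/X.X/OXX]-1
p2 O@[OXO/X.X/OX.]: (1,1)[OXO/XOX/OX.]+1* (2,2)[OXO/X.X/OXO]-1
p3 X@[OXO/XOX/OX.] terminal -1; root [O.O/X.X/OX.] d5

PV length from [O.O/X.X/OX.]: 2 plies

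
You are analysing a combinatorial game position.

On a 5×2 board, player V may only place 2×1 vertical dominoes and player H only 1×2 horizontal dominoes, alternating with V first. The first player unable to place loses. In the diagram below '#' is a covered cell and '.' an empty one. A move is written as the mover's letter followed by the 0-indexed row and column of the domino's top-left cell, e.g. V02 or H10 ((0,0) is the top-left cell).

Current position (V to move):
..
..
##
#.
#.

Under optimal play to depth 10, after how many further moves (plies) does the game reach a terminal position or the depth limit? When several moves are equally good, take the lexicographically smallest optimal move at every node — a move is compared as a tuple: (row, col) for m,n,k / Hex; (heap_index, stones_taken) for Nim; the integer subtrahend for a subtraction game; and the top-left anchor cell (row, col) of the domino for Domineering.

PV length from [../../##/#./#.]: 1 ply

ply 1, V at ../../##/#./#. | V00=+1→#./#./##/#./#.*; V01=+1→.#/.#/##/#./#.; V31=-1→../../##/##/##
ply 2: #./#./##/#./#. is terminal -1 (H); from ../../##/#./#. depth 10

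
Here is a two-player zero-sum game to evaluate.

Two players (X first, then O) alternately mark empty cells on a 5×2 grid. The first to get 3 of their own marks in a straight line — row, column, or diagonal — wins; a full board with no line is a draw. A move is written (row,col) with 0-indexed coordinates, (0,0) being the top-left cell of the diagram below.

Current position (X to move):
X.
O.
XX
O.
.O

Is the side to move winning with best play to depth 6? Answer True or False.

ply 1, X at X./O./XX/O./.O | (0,1)=+0→XX/O./XX/O./.O; (1,1)=+1→X./OX/XX/O./.O*; (3,1)=+0→X./O./XX/OX/.O; (4,0)=+0→X./O./XX/O./XO
ply 2, O at X./OX/XX/O./.O | (0,1)=-1→XO/OX/XX/O./.O*; (3,1)=-1→X./OX/XX/OO/.O; (4,0)=-1→X./OX/XX/O./OO
ply 3, X at XO/OX/XX/O./.O | (3,1)=+1→XO/OX/XX/OX/.O*; (4,0)=+0→XO/OX/XX/O./XO
ply 4: XO/OX/XX/OX/.O is terminal -1 (O); from X./O./XX/O./.O depth 6

X winning at [X./O./XX/O./.O]: True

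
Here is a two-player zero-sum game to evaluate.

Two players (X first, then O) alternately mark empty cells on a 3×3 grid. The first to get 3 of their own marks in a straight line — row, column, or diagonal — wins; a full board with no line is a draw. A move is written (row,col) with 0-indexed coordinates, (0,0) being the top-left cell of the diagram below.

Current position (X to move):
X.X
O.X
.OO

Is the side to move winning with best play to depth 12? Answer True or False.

X winning at [X.X/O.X/.OO]: True

[X.X/O.X/.OO] X move#1: (0,1):+1/XXX/O.X/.OO*, (1,1):-1/X.X/OXX/.OO, (2,0):+1/X.X/O.X/XOO
[XXX/O.X/.OO] end (terminal -1, O#2); searched X.X/O.X/.OO to 12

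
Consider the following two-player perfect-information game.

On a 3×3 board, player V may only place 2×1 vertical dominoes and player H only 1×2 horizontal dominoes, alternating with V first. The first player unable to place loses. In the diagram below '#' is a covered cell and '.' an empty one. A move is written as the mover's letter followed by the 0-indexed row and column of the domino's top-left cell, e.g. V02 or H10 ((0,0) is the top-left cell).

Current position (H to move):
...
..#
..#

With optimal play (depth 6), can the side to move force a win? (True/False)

p1 H@[.../..#/..#]: H00[##./..#/..#]-1 H01[.##/..#/..#]-1 H10[.../###/..#]+1* H20[.../..#/###]-1
p2 V@[.../###/..#] terminal -1; root [.../..#/..#] d6

H winning at [.../..#/..#]: True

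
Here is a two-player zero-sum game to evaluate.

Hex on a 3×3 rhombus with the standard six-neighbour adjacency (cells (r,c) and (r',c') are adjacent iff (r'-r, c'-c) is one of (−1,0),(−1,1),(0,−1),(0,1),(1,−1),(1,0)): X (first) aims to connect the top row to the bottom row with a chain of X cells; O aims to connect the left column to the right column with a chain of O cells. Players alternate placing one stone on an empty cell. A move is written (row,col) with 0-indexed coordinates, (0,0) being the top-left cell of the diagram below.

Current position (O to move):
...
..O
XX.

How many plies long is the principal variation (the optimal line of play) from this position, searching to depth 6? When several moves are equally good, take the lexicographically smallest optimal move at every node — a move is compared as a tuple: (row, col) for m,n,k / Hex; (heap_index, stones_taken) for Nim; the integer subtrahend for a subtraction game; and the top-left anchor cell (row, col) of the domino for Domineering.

p1 O@[.../..O/XX.]: (0,0)[O../..O/XX.]-1 (0,1)[.O./..O/XX.]+1* (0,2)[..O/..O/XX.]-1 (1,0)[.../O.O/XX.]-1 (1,1)[.../.OO/XX.]-1 (2,2)[.../..O/XXO]-1
p2 X@[.O./..O/XX.]: (0,0)[XO./..O/XX.]-1* (0,2)[.OX/..O/XX.]-1 (1,0)[.O./X.O/XX.]-1 (1,1)[.O./.XO/XX.]-1 (2,2)[.O./..O/XXX]-1
p3 O@[XO./..O/XX.]: (0,2)[XOO/..O/XX.]-1 (1,0)[XO./O.O/XX.]+1* (1,1)[XO./.OO/XX.]-1 (2,2)[XO./..O/XXO]-1
p4 X@[XO./O.O/XX.]: (0,2)[XOX/O.O/XX.]-1* (1,1)[XO./OXO/XX.]-1 (2,2)[XO./O.O/XXX]-1
p5 O@[XOX/O.O/XX.]: (1,1)[XOX/OOO/XX.]+1* (2,2)[XOX/O.O/XXO]-1
p6 X@[XOX/OOO/XX.] terminal -1; root [.../..O/XX.] d6

PV length from [.../..O/XX.]: 5 plies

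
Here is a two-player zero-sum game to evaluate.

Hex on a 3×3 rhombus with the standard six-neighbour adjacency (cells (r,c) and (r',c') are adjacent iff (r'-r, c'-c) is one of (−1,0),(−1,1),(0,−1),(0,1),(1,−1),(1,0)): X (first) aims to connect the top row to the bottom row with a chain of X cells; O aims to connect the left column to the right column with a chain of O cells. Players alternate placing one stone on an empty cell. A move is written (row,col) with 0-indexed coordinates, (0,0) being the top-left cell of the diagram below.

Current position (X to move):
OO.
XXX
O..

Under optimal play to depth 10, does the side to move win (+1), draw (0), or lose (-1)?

value(OO./XXX/O.., X) = +1

[OO./XXX/O..] X move#1: (0,2):+1/OOX/XXX/O..*, (2,1):-1/OO./XXX/OX., (2,2):-1/OO./XXX/O.X
[OOX/XXX/O..] O move#2: (2,1):-1/OOX/XXX/OO.*, (2,2):-1/OOX/XXX/O.O
[OOX/XXX/OO.] X move#3: (2,2):+1/OOX/XXX/OOX*
[OOX/XXX/OOX] end (terminal -1, O#4); searched OO./XXX/O.. to 10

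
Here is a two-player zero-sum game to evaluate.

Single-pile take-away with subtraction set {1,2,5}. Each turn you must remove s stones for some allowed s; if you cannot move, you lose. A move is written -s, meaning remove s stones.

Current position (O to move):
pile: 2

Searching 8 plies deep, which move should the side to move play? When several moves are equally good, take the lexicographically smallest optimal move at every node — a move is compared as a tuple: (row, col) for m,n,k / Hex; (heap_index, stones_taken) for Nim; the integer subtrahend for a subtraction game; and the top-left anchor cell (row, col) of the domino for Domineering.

p1 O@[2]: -1[1]-1 -2[0]+1*
p2 X@[0] terminal -1; root [2] d8

O's best at [2]: -2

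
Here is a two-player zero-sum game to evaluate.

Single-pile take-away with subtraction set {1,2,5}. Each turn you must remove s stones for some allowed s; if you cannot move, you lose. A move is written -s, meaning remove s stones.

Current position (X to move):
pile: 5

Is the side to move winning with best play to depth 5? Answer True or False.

[5] X move#1: -1:-1/4, -2:+1/3*, -5:+1/0
[3] O move#2: -1:-1/2*, -2:-1/1
[2] X move#3: -1:-1/1, -2:+1/0*
[0] end (terminal -1, O#4); searched 5 to 5

X winning at [5]: True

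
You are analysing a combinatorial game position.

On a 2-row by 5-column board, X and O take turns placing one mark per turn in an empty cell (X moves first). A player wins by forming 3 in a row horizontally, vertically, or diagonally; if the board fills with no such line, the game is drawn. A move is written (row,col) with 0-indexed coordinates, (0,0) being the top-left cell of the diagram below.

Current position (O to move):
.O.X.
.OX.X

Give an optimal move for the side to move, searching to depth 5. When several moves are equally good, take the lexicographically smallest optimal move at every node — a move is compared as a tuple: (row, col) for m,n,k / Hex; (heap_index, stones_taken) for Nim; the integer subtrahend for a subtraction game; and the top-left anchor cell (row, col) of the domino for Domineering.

O's best at [.O.X./.OX.X]: (1,3)

ply 1, O at .O.X./.OX.X | (0,0)=-1→OO.X./.OX.X; (0,2)=-1→.OOX./.OX.X; (0,4)=-1→.O.XO/.OX.X; (1,0)=-1→.O.X./OOX.X; (1,3)=+0→.O.X./.OXOX*
ply 2, X at .O.X./.OXOX | (0,0)=+0→XO.X./.OXOX*; (0,2)=+0→.OXX./.OXOX; (0,4)=+0→.O.XX/.OXOX; (1,0)=+0→.O.X./XOXOX
ply 3, O at XO.X./.OXOX | (0,2)=+0→XOOX./.OXOX*; (0,4)=+0→XO.XO/.OXOX; (1,0)=+0→XO.X./OOXOX
ply 4, X at XOOX./.OXOX | (0,4)=+0→XOOXX/.OXOX*; (1,0)=+0→XOOX./XOXOX
ply 5, O at XOOXX/.OXOX | (1,0)=+0→XOOXX/OOXOX*
ply 6: XOOXX/OOXOX is terminal +0 (X); from .O.X./.OX.X depth 5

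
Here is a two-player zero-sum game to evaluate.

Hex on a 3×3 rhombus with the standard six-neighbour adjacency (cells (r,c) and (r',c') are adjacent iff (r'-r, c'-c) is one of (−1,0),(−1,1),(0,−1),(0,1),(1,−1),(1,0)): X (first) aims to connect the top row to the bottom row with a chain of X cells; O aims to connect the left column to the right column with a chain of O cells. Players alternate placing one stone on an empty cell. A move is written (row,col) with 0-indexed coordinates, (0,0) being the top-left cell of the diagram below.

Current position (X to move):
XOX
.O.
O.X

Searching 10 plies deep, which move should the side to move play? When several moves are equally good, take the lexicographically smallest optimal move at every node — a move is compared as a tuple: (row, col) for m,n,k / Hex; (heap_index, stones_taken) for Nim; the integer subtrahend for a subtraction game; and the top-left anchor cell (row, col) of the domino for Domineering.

X's best at [XOX/.O./O.X]: (1,2)

ply 1, X at XOX/.O./O.X | (1,0)=-1→XOX/XO./O.X; (1,2)=+1→XOX/.OX/O.X*; (2,1)=-1→XOX/.O./OXX
ply 2: XOX/.OX/O.X is terminal -1 (O); from XOX/.O./O.X depth 10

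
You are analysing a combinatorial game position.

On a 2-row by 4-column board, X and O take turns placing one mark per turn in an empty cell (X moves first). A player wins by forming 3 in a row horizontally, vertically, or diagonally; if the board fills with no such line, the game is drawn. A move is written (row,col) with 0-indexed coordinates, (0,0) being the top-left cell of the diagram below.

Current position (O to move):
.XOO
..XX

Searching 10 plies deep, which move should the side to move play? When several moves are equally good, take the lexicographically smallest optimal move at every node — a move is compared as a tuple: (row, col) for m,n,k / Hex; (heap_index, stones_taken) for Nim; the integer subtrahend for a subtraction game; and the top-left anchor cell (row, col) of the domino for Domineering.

O's best at [.XOO/..XX]: (1,1)

ply 1, O at .XOO/..XX | (0,0)=-1→OXOO/..XX; (1,0)=-1→.XOO/O.XX; (1,1)=+0→.XOO/.OXX*
ply 2, X at .XOO/.OXX | (0,0)=+0→XXOO/.OXX*; (1,0)=+0→.XOO/XOXX
ply 3, O at XXOO/.OXX | (1,0)=+0→XXOO/OOXX*
ply 4: XXOO/OOXX is terminal +0 (X); from .XOO/..XX depth 10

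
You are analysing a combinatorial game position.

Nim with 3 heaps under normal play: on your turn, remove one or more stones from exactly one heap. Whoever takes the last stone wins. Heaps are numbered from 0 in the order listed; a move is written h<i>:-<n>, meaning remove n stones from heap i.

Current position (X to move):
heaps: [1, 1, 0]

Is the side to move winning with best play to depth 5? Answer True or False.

ply 1, X at (1,1,0) | h0:-1=-1→(0,1,0)*; h1:-1=-1→(1,0,0)
ply 2, O at (0,1,0) | h1:-1=+1→(0,0,0)*
ply 3: (0,0,0) is terminal -1 (X); from (1,1,0) depth 5

X winning at [(1,1,0)]: False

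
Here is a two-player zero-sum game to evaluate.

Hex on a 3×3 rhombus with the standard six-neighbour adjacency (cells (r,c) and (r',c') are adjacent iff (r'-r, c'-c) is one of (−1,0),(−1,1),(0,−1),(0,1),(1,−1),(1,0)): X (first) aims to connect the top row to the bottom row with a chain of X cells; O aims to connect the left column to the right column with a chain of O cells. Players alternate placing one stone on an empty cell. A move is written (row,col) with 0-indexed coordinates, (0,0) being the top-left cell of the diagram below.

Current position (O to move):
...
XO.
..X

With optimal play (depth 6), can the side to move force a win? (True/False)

p1 O@[.../XO./..X]: (0,0)[O../XO./..X]+1* (0,1)[.O./XO./..X]+1 (0,2)[..O/XO./..X]-1 (1,2)[.../XOO/..X]-1 (2,0)[.../XO./O.X]+1 (2,1)[.../XO./.OX]-1
p2 X@[O../XO./..X]: (0,1)[OX./XO./..X]-1* (0,2)[O.X/XO./..X]-1 (1,2)[O../XOX/..X]-1 (2,0)[O../XO./X.X]-1 (2,1)[O../XO./.XX]-1
p3 O@[OX./XO./..X]: (0,2)[OXO/XO./..X]-1 (1,2)[OX./XOO/..X]-1 (2,0)[OX./XO./O.X]+1* (2,1)[OX./XO./.OX]-1
p4 X@[OX./XO./O.X]: (0,2)[OXX/XO./O.X]-1* (1,2)[OX./XOX/O.X]-1 (2,1)[OX./XO./OXX]-1
p5 O@[OXX/XO./O.X]: (1,2)[OXX/XOO/O.X]+1* (2,1)[OXX/XO./OOX]-1
p6 X@[OXX/XOO/O.X] terminal -1; root [.../XO./..X] d6

O winning at [.../XO./..X]: True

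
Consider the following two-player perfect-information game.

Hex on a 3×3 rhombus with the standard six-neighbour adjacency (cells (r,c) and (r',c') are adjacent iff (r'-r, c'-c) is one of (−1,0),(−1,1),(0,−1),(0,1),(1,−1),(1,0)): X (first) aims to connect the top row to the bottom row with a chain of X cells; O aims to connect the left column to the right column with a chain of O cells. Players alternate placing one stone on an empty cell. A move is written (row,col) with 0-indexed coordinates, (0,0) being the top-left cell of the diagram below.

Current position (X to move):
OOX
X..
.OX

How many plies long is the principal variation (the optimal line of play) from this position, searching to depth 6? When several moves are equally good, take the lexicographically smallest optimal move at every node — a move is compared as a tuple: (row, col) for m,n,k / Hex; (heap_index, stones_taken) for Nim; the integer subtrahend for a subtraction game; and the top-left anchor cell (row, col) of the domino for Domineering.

ply 1, X at OOX/X../.OX | (1,1)=+1→OOX/XX./.OX*; (1,2)=+1→OOX/X.X/.OX; (2,0)=+1→OOX/X../XOX
ply 2, O at OOX/XX./.OX | (1,2)=-1→OOX/XXO/.OX*; (2,0)=-1→OOX/XX./OOX
ply 3, X at OOX/XXO/.OX | (2,0)=+1→OOX/XXO/XOX*
ply 4: OOX/XXO/XOX is terminal -1 (O); from OOX/X../.OX depth 6

PV length from [OOX/X../.OX]: 3 plies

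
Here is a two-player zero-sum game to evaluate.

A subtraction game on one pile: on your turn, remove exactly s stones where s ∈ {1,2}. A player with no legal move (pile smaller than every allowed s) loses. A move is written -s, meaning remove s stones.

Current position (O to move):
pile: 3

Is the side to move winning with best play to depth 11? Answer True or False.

O winning at [3]: False

[3] O move#1: -1:-1/2*, -2:-1/1
[2] X move#2: -1:-1/1, -2:+1/0*
[0] end (terminal -1, O#3); searched 3 to 11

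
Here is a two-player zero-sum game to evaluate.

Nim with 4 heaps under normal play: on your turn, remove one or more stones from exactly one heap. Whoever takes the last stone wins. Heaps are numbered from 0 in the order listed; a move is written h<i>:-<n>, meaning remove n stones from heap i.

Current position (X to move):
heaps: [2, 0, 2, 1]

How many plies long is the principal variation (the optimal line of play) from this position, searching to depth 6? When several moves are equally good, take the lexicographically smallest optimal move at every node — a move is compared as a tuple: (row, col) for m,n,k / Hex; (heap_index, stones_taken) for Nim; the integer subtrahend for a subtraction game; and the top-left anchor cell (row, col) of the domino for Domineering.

[(2,0,2,1)] X move#1: h0:-1:-1/(1,0,2,1), h0:-2:-1/(0,0,2,1), h2:-1:-1/(2,0,1,1), h2:-2:-1/(2,0,0,1), h3:-1:+1/(2,0,2,0)*
[(2,0,2,0)] O move#2: h0:-1:-1/(1,0,2,0)*, h0:-2:-1/(0,0,2,0), h2:-1:-1/(2,0,1,0), h2:-2:-1/(2,0,0,0)
[(1,0,2,0)] X move#3: h0:-1:-1/(0,0,2,0), h2:-1:+1/(1,0,1,0)*, h2:-2:-1/(1,0,0,0)
[(1,0,1,0)] O move#4: h0:-1:-1/(0,0,1,0)*, h2:-1:-1/(1,0,0,0)
[(0,0,1,0)] X move#5: h2:-1:+1/(0,0,0,0)*
[(0,0,0,0)] end (terminal -1, O#6); searched (2,0,2,1) to 6

PV length from [(2,0,2,1)]: 5 plies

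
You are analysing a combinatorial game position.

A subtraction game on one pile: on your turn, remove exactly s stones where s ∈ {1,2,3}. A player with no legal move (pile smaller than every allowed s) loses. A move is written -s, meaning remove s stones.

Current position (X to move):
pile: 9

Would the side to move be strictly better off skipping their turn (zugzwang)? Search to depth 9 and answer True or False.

[9] X move#1: -1:+1/8*, -2:-1/7, -3:-1/6
[8] O move#2: -1:-1/7*, -2:-1/6, -3:-1/5
[7] X move#3: -1:-1/6, -2:-1/5, -3:+1/4*
[4] O move#4: -1:-1/3*, -2:-1/2, -3:-1/1
[3] X move#5: -1:-1/2, -2:-1/1, -3:+1/0*
[0] end (terminal -1, O#6); searched 9 to 9
suppose X passes — search the same position with O to move:
pass> [9] O move#1: -1:+1/8*, -2:-1/7, -3:-1/6
pass> [8] X move#2: -1:-1/7*, -2:-1/6, -3:-1/5
pass> [7] O move#3: -1:-1/6, -2:-1/5, -3:+1/4*
pass> [4] X move#4: -1:-1/3*, -2:-1/2, -3:-1/1
pass> [3] O move#5: -1:-1/2, -2:-1/1, -3:+1/0*
pass> [0] end (terminal -1, X#6); searched 9 to 9
for X: play +1, pass -1

zugzwang(9, X) = False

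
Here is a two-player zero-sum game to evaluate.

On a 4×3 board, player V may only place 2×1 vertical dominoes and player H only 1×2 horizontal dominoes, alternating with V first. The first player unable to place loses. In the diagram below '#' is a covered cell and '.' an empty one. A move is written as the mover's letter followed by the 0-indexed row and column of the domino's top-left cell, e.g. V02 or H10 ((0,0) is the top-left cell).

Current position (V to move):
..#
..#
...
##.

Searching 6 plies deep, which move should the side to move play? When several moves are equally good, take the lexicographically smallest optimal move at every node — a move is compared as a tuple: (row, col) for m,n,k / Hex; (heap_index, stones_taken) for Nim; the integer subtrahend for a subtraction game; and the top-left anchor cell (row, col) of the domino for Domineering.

ply 1, V at ..#/..#/.../##. | V00=+1→#.#/#.#/.../##.*; V01=+1→.##/.##/.../##.; V10=+1→..#/#.#/#../##.; V11=+1→..#/.##/.#./##.; V22=-1→..#/..#/..#/###
ply 2, H at #.#/#.#/.../##. | H20=-1→#.#/#.#/##./##.*; H21=-1→#.#/#.#/.##/##.
ply 3, V at #.#/#.#/##./##. | V01=+1→###/###/##./##.*; V22=+1→#.#/#.#/###/###
ply 4: ###/###/##./##. is terminal -1 (H); from ..#/..#/.../##. depth 6

V's best at [..#/..#/.../##.]: V00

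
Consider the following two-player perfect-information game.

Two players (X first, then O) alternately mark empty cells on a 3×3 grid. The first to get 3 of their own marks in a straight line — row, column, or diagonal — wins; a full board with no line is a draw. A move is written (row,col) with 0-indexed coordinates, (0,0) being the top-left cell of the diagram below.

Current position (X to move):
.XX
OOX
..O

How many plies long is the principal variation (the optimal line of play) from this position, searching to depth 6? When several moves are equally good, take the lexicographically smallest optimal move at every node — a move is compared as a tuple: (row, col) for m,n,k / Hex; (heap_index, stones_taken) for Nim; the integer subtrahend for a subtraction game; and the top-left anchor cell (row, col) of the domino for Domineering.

ply 1, X at .XX/OOX/..O | (0,0)=+1→XXX/OOX/..O*; (2,0)=-1→.XX/OOX/X.O; (2,1)=-1→.XX/OOX/.XO
ply 2: XXX/OOX/..O is terminal -1 (O); from .XX/OOX/..O depth 6

PV length from [.XX/OOX/..O]: 1 ply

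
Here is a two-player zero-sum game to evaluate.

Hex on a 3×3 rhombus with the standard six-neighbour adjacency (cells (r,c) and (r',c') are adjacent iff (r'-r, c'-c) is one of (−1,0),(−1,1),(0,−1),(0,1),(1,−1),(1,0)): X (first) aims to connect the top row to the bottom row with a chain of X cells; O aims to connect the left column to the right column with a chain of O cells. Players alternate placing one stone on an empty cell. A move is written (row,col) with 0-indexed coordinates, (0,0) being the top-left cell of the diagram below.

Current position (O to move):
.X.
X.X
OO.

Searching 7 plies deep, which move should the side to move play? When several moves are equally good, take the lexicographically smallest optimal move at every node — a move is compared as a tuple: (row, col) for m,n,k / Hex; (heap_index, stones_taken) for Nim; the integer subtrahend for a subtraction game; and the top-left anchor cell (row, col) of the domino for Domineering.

O's best at [.X./X.X/OO.]: (0,2)

[.X./X.X/OO.] O move#1: (0,0):-1/OX./X.X/OO., (0,2):+1/.XO/X.X/OO.*, (1,1):+1/.X./XOX/OO., (2,2):+1/.X./X.X/OOO
[.XO/X.X/OO.] X move#2: (0,0):-1/XXO/X.X/OO.*, (1,1):-1/.XO/XXX/OO., (2,2):-1/.XO/X.X/OOX
[XXO/X.X/OO.] O move#3: (1,1):+1/XXO/XOX/OO.*, (2,2):+1/XXO/X.X/OOO
[XXO/XOX/OO.] end (terminal -1, X#4); searched .X./X.X/OO. to 7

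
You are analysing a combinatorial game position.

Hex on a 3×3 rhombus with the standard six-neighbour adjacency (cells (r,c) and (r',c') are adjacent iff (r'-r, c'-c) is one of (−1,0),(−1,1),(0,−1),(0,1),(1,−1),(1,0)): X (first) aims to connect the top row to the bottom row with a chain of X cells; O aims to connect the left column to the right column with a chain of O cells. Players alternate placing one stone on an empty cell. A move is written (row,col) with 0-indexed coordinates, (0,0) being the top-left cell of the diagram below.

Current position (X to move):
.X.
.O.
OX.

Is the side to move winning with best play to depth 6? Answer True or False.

p1 X@[.X./.O./OX.]: (0,0)[XX./.O./OX.]-1* (0,2)[.XX/.O./OX.]-1 (1,0)[.X./XO./OX.]-1 (1,2)[.X./.OX/OX.]-1 (2,2)[.X./.O./OXX]-1
p2 O@[XX./.O./OX.]: (0,2)[XXO/.O./OX.]+1* (1,0)[XX./OO./OX.]+1 (1,2)[XX./.OO/OX.]+1 (2,2)[XX./.O./OXO]+1
p3 X@[XXO/.O./OX.] terminal -1; root [.X./.O./OX.] d6

X winning at [.X./.O./OX.]: False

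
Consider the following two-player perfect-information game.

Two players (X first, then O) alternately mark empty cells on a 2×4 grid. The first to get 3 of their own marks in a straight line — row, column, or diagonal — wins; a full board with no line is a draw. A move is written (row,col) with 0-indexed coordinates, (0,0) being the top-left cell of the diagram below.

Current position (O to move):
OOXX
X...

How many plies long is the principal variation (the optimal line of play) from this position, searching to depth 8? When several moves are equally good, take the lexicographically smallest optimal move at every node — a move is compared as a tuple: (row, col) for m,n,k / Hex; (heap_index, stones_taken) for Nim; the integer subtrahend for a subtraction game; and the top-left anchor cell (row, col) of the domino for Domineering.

PV length from [OOXX/X...]: 3 plies

p1 O@[OOXX/X...]: (1,1)[OOXX/XO..]+0* (1,2)[OOXX/X.O.]+0 (1,3)[OOXX/X..O]+0
p2 X@[OOXX/XO..]: (1,2)[OOXX/XOX.]+0* (1,3)[OOXX/XO.X]+0
p3 O@[OOXX/XOX.]: (1,3)[OOXX/XOXO]+0*
p4 X@[OOXX/XOXO] terminal +0; root [OOXX/X...] d8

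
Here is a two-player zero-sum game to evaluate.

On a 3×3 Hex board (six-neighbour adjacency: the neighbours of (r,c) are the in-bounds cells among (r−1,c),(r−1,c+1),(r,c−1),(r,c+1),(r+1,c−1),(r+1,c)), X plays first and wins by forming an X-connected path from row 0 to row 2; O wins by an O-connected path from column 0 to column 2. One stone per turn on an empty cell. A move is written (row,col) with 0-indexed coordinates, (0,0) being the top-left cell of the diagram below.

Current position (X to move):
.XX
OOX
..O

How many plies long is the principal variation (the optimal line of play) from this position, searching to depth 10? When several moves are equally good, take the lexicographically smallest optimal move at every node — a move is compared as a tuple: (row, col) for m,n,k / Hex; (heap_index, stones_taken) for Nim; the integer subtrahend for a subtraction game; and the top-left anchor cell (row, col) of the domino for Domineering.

ply 1, X at .XX/OOX/..O | (0,0)=-1→XXX/OOX/..O; (2,0)=-1→.XX/OOX/X.O; (2,1)=+1→.XX/OOX/.XO*
ply 2: .XX/OOX/.XO is terminal -1 (O); from .XX/OOX/..O depth 10

PV length from [.XX/OOX/..O]: 1 ply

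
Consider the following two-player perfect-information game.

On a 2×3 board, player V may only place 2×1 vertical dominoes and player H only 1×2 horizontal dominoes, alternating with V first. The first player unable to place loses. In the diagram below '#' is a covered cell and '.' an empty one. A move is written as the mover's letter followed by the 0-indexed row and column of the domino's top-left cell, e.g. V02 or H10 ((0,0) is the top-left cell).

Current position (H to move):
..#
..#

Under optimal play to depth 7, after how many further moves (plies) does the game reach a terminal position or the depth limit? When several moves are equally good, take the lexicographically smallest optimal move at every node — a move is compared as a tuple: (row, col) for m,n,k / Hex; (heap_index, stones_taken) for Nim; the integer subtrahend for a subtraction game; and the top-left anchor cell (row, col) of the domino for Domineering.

ply 1, H at ..#/..# | H00=+1→###/..#*; H10=+1→..#/###
ply 2: ###/..# is terminal -1 (V); from ..#/..# depth 7

PV length from [..#/..#]: 1 ply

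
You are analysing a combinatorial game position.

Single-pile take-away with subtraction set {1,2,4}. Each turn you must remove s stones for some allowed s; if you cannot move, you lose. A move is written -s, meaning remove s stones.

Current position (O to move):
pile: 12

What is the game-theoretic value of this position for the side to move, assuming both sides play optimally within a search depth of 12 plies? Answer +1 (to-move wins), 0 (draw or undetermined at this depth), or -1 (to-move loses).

ply 1, O at 12 | -1=-1→11*; -2=-1→10; -4=-1→8
ply 2, X at 11 | -1=-1→10; -2=+1→9*; -4=-1→7
ply 3, O at 9 | -1=-1→8*; -2=-1→7; -4=-1→5
ply 4, X at 8 | -1=-1→7; -2=+1→6*; -4=-1→4
ply 5, O at 6 | -1=-1→5*; -2=-1→4; -4=-1→2
ply 6, X at 5 | -1=-1→4; -2=+1→3*; -4=-1→1
ply 7, O at 3 | -1=-1→2*; -2=-1→1
ply 8, X at 2 | -1=-1→1; -2=+1→0*
ply 9: 0 is terminal -1 (O); from 12 depth 12

value(12, O) = -1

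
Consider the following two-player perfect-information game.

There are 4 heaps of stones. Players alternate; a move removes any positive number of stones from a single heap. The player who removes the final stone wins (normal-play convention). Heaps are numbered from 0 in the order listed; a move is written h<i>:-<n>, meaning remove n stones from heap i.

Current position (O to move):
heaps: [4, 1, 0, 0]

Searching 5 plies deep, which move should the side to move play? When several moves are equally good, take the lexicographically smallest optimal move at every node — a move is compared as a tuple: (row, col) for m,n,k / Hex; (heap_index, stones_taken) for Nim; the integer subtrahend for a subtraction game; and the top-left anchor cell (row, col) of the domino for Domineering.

O's best at [(4,1,0,0)]: h0:-3

[(4,1,0,0)] O move#1: h0:-1:-1/(3,1,0,0), h0:-2:-1/(2,1,0,0), h0:-3:+1/(1,1,0,0)*, h0:-4:-1/(0,1,0,0), h1:-1:-1/(4,0,0,0)
[(1,1,0,0)] X move#2: h0:-1:-1/(0,1,0,0)*, h1:-1:-1/(1,0,0,0)
[(0,1,0,0)] O move#3: h1:-1:+1/(0,0,0,0)*
[(0,0,0,0)] end (terminal -1, X#4); searched (4,1,0,0) to 5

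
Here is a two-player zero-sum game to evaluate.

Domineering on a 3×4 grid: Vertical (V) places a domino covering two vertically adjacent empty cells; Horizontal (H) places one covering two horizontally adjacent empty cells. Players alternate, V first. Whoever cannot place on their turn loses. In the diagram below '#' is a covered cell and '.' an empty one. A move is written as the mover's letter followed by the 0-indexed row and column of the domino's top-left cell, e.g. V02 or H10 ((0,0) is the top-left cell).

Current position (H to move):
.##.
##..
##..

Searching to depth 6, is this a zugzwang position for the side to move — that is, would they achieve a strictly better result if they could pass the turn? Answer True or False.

zugzwang(.##./##../##.., H) = False

[.##./##../##..] H move#1: H12:+1/.##./####/##..*, H22:-1/.##./##../####
[.##./####/##..] end (terminal -1, V#2); searched .##./##../##.. to 6
suppose H passes — search the same position with V to move:
pass> [.##./##../##..] V move#1: V03:-1/.###/##.#/##.., V12:+1/.##./###./###.*, V13:+1/.##./##.#/##.#
pass> [.##./###./###.] end (terminal -1, H#2); searched .##./##../##.. to 6
for H: play +1, pass -1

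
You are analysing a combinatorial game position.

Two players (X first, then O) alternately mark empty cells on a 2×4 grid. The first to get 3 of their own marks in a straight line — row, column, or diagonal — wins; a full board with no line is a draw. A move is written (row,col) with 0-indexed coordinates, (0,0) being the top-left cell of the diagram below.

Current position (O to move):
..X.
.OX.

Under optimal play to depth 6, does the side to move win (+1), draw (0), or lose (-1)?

[..X./.OX.] O move#1: (0,0):+0/O.X./.OX.*, (0,1):+0/.OX./.OX., (0,3):+0/..XO/.OX., (1,0):-1/..X./OOX., (1,3):-1/..X./.OXO
[O.X./.OX.] X move#2: (0,1):+0/OXX./.OX.*, (0,3):+0/O.XX/.OX., (1,0):+0/O.X./XOX., (1,3):+0/O.X./.OXX
[OXX./.OX.] O move#3: (0,3):+0/OXXO/.OX.*, (1,0):-1/OXX./OOX., (1,3):-1/OXX./.OXO
[OXXO/.OX.] X move#4: (1,0):+0/OXXO/XOX.*, (1,3):+0/OXXO/.OXX
[OXXO/XOX.] O move#5: (1,3):+0/OXXO/XOXO*
[OXXO/XOXO] end (terminal +0, X#6); searched ..X./.OX. to 6

value(..X./.OX., O) = 0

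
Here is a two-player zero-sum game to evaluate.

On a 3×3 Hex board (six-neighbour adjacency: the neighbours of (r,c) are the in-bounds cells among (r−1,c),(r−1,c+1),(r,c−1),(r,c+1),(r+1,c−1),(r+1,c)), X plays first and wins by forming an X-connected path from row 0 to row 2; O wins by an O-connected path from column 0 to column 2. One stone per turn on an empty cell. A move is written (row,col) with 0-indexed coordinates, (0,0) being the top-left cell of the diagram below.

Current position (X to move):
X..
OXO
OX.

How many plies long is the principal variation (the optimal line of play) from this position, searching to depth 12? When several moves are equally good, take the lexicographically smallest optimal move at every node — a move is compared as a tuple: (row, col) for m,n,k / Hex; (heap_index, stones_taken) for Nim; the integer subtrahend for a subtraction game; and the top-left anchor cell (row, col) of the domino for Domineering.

PV length from [X../OXO/OX.]: 1 ply

ply 1, X at X../OXO/OX. | (0,1)=+1→XX./OXO/OX.*; (0,2)=+1→X.X/OXO/OX.; (2,2)=+1→X../OXO/OXX
ply 2: XX./OXO/OX. is terminal -1 (O); from X../OXO/OX. depth 12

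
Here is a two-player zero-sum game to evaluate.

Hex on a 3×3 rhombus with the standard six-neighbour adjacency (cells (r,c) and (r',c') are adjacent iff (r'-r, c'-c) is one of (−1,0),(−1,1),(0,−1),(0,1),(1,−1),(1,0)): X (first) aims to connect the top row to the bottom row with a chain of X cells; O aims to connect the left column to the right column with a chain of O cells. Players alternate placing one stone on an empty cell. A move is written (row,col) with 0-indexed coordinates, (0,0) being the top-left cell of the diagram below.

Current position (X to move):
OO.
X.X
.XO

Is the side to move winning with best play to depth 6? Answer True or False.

X winning at [OO./X.X/.XO]: True

[OO./X.X/.XO] X move#1: (0,2):+1/OOX/X.X/.XO*, (1,1):-1/OO./XXX/.XO, (2,0):-1/OO./X.X/XXO
[OOX/X.X/.XO] end (terminal -1, O#2); searched OO./X.X/.XO to 6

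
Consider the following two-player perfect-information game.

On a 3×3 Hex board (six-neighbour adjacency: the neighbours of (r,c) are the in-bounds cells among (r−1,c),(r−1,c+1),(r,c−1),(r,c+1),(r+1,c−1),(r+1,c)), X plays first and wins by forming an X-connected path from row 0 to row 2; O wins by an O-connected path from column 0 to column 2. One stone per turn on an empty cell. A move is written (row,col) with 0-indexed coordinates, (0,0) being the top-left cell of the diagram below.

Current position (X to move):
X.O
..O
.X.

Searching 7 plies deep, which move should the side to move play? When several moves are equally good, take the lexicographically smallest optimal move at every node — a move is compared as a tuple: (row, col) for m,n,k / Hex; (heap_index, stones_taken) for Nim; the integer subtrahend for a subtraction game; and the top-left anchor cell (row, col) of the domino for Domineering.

X's best at [X.O/..O/.X.]: (1,0)

p1 X@[X.O/..O/.X.]: (0,1)[XXO/..O/.X.]-1 (1,0)[X.O/X.O/.X.]+1* (1,1)[X.O/.XO/.X.]+1 (2,0)[X.O/..O/XX.]-1 (2,2)[X.O/..O/.XX]-1
p2 O@[X.O/X.O/.X.]: (0,1)[XOO/X.O/.X.]-1* (1,1)[X.O/XOO/.X.]-1 (2,0)[X.O/X.O/OX.]-1 (2,2)[X.O/X.O/.XO]-1
p3 X@[XOO/X.O/.X.]: (1,1)[XOO/XXO/.X.]+1* (2,0)[XOO/X.O/XX.]+1 (2,2)[XOO/X.O/.XX]+1
p4 O@[XOO/XXO/.X.] terminal -1; root [X.O/..O/.X.] d7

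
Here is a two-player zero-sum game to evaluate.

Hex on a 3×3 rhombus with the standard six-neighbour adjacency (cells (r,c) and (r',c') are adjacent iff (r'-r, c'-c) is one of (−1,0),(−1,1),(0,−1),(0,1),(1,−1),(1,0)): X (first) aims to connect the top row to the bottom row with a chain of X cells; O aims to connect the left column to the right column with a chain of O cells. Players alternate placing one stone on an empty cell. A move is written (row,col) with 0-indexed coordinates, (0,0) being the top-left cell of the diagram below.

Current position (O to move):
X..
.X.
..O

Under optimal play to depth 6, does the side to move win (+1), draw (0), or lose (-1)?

value(X../.X./..O, O) = -1

[X../.X./..O] O move#1: (0,1):-1/XO./.X./..O*, (0,2):-1/X.O/.X./..O, (1,0):-1/X../OX./..O, (1,2):-1/X../.XO/..O, (2,0):-1/X../.X./O.O, (2,1):-1/X../.X./.OO
[XO./.X./..O] X move#2: (0,2):+1/XOX/.X./..O*, (1,0):+1/XO./XX./..O, (1,2):+1/XO./.XX/..O, (2,0):+1/XO./.X./X.O, (2,1):+1/XO./.X./.XO
[XOX/.X./..O] O move#3: (1,0):-1/XOX/OX./..O*, (1,2):-1/XOX/.XO/..O, (2,0):-1/XOX/.X./O.O, (2,1):-1/XOX/.X./.OO
[XOX/OX./..O] X move#4: (1,2):+1/XOX/OXX/..O*, (2,0):+1/XOX/OX./X.O, (2,1):+1/XOX/OX./.XO
[XOX/OXX/..O] O move#5: (2,0):-1/XOX/OXX/O.O*, (2,1):-1/XOX/OXX/.OO
[XOX/OXX/O.O] X move#6: (2,1):+1/XOX/OXX/OXO*
[XOX/OXX/OXO] end (terminal -1, O#7); searched X../.X./..O to 6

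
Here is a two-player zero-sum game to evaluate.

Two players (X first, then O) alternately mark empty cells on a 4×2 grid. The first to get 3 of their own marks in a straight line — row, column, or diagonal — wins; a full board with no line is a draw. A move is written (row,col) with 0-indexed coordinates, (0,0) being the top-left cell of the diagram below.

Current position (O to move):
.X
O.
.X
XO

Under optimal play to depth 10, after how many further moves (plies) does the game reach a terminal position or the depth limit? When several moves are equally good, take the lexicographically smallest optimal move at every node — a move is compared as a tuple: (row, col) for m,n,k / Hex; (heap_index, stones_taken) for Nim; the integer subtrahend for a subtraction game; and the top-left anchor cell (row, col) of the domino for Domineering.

ply 1, O at .X/O./.X/XO | (0,0)=-1→OX/O./.X/XO; (1,1)=+0→.X/OO/.X/XO*; (2,0)=-1→.X/O./OX/XO
ply 2, X at .X/OO/.X/XO | (0,0)=+0→XX/OO/.X/XO*; (2,0)=+0→.X/OO/XX/XO
ply 3, O at XX/OO/.X/XO | (2,0)=+0→XX/OO/OX/XO*
ply 4: XX/OO/OX/XO is terminal +0 (X); from .X/O./.X/XO depth 10

PV length from [.X/O./.X/XO]: 3 plies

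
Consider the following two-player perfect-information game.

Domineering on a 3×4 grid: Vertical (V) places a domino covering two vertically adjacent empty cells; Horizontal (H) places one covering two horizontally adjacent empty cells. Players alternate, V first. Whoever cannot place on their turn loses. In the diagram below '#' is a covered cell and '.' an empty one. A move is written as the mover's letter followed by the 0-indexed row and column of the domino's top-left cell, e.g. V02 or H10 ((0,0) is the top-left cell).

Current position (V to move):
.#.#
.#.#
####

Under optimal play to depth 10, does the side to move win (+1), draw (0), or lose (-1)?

value(.#.#/.#.#/####, V) = +1

ply 1, V at .#.#/.#.#/#### | V00=+1→##.#/##.#/####*; V02=+1→.###/.###/####
ply 2: ##.#/##.#/#### is terminal -1 (H); from .#.#/.#.#/#### depth 10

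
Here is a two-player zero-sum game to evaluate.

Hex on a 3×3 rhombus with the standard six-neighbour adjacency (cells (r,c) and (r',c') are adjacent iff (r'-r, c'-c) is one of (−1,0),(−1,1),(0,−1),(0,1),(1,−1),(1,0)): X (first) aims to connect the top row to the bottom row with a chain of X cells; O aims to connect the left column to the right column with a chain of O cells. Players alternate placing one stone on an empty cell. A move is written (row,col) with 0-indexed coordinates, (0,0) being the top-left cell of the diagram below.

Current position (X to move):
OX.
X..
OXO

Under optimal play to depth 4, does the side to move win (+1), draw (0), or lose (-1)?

ply 1, X at OX./X../OXO | (0,2)=+1→OXX/X../OXO*; (1,1)=+1→OX./XX./OXO; (1,2)=+1→OX./X.X/OXO
ply 2, O at OXX/X../OXO | (1,1)=-1→OXX/XO./OXO*; (1,2)=-1→OXX/X.O/OXO
ply 3, X at OXX/XO./OXO | (1,2)=+1→OXX/XOX/OXO*
ply 4: OXX/XOX/OXO is terminal -1 (O); from OX./X../OXO depth 4

value(OX./X../OXO, X) = +1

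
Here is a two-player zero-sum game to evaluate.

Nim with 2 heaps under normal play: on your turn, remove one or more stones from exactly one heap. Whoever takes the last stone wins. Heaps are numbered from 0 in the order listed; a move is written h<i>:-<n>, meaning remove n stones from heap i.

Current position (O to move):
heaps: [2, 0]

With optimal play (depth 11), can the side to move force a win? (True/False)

O winning at [(2,0)]: True

ply 1, O at (2,0) | h0:-1=-1→(1,0); h0:-2=+1→(0,0)*
ply 2: (0,0) is terminal -1 (X); from (2,0) depth 11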